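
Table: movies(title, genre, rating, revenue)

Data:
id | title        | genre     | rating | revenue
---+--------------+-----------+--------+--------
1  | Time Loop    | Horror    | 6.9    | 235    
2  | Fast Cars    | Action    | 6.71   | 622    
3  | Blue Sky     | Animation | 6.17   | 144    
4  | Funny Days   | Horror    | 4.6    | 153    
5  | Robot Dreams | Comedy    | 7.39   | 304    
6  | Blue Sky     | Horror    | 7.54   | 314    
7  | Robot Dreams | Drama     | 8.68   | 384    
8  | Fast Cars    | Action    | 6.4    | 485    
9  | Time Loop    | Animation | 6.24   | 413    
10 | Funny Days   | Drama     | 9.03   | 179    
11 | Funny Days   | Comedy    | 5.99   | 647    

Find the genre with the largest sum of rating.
SELECT genre, SUM(rating) as val
FROM movies
GROUP BY genre
ORDER BY val DESC
LIMIT 1

Result: Horror with sum(rating) = 19.04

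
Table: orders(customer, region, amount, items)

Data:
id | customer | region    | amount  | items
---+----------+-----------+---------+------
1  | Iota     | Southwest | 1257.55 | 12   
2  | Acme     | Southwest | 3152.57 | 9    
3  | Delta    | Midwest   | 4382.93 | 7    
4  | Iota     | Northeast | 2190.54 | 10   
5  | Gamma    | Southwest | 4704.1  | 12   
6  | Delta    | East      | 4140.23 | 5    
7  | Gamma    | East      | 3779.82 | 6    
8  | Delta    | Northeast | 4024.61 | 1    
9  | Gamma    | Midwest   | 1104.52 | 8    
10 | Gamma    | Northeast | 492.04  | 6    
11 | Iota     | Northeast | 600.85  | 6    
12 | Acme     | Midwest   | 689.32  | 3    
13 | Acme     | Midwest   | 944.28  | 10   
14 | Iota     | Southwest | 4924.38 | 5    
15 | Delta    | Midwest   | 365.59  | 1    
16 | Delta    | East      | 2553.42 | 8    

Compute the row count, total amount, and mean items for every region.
SELECT region,
       COUNT(*) as cnt,
       SUM(amount) as total_amount,
       AVG(items) as avg_items
FROM orders
GROUP BY region

Result:
  East: 3 records, 10473.47 total amount, 6.33 avg items
  Midwest: 5 records, 7486.64 total amount, 5.80 avg items
  Northeast: 4 records, 7308.04 total amount, 5.75 avg items
  Southwest: 4 records, 14038.60 total amount, 9.50 avg items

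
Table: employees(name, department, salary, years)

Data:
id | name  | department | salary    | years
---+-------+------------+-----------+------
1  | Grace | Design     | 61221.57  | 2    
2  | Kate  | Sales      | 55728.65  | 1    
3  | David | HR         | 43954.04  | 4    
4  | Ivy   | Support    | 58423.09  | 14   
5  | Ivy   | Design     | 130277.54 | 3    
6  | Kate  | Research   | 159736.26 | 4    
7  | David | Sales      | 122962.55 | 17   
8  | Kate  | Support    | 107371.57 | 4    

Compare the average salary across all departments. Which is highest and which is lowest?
SELECT department, AVG(salary)
FROM employees
GROUP BY department
ORDER BY AVG(salary)

All groups:
  HR: 43954.04
  Support: 82897.33
  Sales: 89345.60
  Design: 95749.56
  Research: 159736.26

Highest: Research (159736.26)
Lowest: HR (43954.04)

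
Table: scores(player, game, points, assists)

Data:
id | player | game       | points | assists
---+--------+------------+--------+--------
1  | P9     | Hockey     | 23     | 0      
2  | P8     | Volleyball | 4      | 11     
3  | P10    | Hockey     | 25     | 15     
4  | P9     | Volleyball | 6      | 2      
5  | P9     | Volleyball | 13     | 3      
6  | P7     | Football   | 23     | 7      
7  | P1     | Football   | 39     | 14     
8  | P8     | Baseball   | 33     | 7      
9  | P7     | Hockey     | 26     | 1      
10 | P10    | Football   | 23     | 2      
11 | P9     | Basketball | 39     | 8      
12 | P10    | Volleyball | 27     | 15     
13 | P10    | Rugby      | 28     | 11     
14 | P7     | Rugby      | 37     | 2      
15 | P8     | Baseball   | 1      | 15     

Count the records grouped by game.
SELECT game, COUNT(*) as count
FROM scores
GROUP BY game

Result:
  Baseball: 2
  Basketball: 1
  Football: 3
  Hockey: 3
  Rugby: 2
  Volleyball: 4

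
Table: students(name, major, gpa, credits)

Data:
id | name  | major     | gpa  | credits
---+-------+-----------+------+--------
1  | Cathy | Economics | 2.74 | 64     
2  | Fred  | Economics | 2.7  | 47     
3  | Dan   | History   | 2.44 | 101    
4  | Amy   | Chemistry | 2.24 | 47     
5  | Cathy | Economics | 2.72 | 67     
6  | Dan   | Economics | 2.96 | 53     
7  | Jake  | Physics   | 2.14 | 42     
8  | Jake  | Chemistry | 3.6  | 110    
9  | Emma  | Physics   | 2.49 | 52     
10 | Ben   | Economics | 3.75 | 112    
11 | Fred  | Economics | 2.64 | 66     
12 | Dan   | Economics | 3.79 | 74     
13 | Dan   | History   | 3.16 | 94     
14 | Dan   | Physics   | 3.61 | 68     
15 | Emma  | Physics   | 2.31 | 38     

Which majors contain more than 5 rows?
SELECT major, COUNT(*) as cnt
FROM students
GROUP BY major
HAVING COUNT(*) > 5

Result:
  Economics: 7

Note: HAVING filters groups after aggregation, WHERE filters rows before.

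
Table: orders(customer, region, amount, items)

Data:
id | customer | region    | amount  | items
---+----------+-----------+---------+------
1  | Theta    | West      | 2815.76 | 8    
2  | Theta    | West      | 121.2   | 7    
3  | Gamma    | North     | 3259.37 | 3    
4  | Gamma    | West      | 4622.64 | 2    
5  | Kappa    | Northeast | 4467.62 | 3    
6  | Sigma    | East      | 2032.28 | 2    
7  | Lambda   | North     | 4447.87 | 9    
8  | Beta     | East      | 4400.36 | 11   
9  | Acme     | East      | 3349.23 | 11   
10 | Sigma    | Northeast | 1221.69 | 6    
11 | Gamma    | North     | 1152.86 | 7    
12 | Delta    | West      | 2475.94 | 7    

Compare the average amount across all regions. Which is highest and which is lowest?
SELECT region, AVG(amount)
FROM orders
GROUP BY region
ORDER BY AVG(amount)

All groups:
  West: 2508.89
  Northeast: 2844.66
  North: 2953.37
  East: 3260.62

Highest: East (3260.62)
Lowest: West (2508.89)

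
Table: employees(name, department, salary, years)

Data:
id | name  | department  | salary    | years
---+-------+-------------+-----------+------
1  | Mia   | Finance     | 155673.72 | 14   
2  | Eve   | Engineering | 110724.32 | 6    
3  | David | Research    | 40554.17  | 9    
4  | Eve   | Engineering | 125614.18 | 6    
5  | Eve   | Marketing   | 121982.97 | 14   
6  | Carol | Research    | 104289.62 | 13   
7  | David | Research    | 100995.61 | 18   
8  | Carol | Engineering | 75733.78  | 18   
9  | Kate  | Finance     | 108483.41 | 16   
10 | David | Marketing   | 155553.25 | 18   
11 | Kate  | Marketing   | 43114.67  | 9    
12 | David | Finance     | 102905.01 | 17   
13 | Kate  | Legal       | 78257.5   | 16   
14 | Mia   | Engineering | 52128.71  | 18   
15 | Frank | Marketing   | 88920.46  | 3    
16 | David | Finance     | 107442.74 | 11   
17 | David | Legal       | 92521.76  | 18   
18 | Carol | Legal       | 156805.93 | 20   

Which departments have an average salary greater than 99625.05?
SELECT department, AVG(salary)
FROM employees
GROUP BY department
HAVING AVG(salary) > 99625.05

Result:
  Finance: avg=118626.22
  Legal: avg=109195.06
  Marketing: avg=102392.84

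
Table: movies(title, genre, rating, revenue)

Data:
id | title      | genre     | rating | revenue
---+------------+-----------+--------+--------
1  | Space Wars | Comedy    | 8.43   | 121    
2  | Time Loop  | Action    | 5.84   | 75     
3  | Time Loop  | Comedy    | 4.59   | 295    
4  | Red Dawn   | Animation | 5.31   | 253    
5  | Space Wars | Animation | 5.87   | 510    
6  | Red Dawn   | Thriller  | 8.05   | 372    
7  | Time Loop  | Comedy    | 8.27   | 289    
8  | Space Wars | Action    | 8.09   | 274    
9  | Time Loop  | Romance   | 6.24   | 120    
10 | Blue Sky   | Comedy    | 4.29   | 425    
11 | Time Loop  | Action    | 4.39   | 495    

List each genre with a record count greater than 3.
SELECT genre, COUNT(*) as cnt
FROM movies
GROUP BY genre
HAVING COUNT(*) > 3

Result:
  Comedy: 4

Note: HAVING filters groups after aggregation, WHERE filters rows before.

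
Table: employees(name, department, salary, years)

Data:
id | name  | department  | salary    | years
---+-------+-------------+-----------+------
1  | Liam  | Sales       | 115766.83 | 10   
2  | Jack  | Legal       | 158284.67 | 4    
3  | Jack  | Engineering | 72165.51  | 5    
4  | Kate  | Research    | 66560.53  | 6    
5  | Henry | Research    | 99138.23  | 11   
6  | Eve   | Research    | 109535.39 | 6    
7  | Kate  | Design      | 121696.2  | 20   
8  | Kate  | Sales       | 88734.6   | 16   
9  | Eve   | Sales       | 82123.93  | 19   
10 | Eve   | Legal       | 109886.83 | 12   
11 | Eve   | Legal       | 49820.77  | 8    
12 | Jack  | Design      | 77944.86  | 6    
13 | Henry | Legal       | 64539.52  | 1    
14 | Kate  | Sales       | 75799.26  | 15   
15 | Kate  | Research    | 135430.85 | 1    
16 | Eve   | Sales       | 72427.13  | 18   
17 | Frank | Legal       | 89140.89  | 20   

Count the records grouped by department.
SELECT department, COUNT(*) as count
FROM employees
GROUP BY department

Result:
  Design: 2
  Engineering: 1
  Legal: 5
  Research: 4
  Sales: 5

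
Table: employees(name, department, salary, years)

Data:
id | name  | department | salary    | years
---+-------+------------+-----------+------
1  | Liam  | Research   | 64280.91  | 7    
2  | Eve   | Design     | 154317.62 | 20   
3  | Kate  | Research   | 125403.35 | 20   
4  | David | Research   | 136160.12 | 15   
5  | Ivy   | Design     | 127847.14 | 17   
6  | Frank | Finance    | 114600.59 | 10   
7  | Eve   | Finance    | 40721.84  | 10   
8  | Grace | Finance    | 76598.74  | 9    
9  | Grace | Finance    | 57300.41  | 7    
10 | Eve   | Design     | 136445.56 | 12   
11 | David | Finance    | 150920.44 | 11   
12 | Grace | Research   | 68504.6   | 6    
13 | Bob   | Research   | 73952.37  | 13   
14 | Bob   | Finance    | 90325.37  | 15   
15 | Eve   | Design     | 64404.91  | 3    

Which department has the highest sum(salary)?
SELECT department, SUM(salary) as val
FROM employees
GROUP BY department
ORDER BY val DESC
LIMIT 1

Result: Finance with sum(salary) = 530467.39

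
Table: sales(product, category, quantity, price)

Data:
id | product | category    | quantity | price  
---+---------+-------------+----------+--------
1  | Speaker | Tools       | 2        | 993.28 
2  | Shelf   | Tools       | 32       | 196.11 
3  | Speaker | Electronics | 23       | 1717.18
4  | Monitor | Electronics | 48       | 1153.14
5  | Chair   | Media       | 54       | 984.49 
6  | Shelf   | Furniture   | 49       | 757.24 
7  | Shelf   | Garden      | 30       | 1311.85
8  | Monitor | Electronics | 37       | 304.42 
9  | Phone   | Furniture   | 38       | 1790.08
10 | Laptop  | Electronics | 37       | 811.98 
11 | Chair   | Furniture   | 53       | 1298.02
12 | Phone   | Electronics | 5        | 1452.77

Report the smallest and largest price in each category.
SELECT category, MIN(price), MAX(price)
FROM sales
GROUP BY category

Result:
  Electronics: min=304.42, max=1717.18
  Furniture: min=757.24, max=1790.08
  Garden: min=1311.85, max=1311.85
  Media: min=984.49, max=984.49
  Tools: min=196.11, max=993.28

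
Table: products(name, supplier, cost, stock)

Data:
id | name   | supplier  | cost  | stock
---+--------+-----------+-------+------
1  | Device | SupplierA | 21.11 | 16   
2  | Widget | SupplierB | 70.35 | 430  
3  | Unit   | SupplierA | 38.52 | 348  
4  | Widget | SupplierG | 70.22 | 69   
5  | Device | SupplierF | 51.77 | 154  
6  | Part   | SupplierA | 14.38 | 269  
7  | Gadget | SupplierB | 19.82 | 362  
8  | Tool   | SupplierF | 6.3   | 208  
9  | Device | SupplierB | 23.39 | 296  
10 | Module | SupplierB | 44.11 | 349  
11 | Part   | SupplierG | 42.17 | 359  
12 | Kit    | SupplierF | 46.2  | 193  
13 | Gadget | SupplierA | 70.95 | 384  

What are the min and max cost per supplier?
SELECT supplier, MIN(cost), MAX(cost)
FROM products
GROUP BY supplier

Result:
  SupplierA: min=14.38, max=70.95
  SupplierB: min=19.82, max=70.35
  SupplierF: min=6.30, max=51.77
  SupplierG: min=42.17, max=70.22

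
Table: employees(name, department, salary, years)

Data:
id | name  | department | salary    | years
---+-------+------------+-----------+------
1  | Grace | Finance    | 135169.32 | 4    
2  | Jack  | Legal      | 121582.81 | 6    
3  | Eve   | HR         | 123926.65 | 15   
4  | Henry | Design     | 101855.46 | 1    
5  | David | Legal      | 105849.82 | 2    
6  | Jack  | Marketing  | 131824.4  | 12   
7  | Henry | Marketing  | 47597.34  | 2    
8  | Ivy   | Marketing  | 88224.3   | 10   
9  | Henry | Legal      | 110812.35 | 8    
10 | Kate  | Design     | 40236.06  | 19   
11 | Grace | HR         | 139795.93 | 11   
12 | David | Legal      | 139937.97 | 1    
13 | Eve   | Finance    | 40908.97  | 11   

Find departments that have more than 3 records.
SELECT department, COUNT(*) as cnt
FROM employees
GROUP BY department
HAVING COUNT(*) > 3

Result:
  Legal: 4

Note: HAVING filters groups after aggregation, WHERE filters rows before.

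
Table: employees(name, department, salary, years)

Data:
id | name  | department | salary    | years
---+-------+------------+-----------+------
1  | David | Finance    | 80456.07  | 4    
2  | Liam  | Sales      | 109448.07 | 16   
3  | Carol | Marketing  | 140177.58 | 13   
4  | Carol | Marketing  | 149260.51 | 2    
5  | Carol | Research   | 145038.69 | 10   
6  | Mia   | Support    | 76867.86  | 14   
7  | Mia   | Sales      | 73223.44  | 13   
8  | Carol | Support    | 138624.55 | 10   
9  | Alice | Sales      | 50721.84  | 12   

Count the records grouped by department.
SELECT department, COUNT(*) as count
FROM employees
GROUP BY department

Result:
  Finance: 1
  Marketing: 2
  Research: 1
  Sales: 3
  Support: 2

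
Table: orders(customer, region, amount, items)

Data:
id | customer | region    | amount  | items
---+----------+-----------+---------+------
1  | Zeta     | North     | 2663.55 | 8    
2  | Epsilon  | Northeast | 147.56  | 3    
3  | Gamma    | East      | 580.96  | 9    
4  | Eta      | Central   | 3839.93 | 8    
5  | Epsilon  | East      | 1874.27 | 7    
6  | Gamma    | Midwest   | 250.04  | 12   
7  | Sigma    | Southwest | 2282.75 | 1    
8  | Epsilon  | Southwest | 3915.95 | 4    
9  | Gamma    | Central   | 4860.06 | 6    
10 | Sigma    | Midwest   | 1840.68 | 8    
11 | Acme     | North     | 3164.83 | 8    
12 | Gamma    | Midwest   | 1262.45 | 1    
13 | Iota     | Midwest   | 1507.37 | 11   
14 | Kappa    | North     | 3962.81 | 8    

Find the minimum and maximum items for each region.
SELECT region, MIN(items), MAX(items)
FROM orders
GROUP BY region

Result:
  Central: min=6, max=8
  East: min=7, max=9
  Midwest: min=1, max=12
  North: min=8, max=8
  Northeast: min=3, max=3
  Southwest: min=1, max=4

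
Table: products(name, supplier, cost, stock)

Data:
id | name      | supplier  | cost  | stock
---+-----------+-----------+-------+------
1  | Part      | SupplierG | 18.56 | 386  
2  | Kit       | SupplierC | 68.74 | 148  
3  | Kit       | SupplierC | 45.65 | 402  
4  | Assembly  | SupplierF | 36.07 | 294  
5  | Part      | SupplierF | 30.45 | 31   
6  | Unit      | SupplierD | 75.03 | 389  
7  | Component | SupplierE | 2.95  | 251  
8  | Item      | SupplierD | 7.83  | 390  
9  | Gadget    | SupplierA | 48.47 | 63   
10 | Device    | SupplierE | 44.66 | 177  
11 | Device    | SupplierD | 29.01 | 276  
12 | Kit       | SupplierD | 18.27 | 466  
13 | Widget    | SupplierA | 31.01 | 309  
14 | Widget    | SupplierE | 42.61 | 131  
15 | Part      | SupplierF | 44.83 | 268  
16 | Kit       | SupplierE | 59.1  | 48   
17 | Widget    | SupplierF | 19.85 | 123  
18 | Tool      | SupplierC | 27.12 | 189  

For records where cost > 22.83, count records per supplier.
SELECT supplier, COUNT(*)
FROM products
WHERE cost > 22.83
GROUP BY supplier

Note: WHERE filters rows before grouping.

Result:
  SupplierA: 2
  SupplierC: 3
  SupplierD: 2
  SupplierE: 3
  SupplierF: 3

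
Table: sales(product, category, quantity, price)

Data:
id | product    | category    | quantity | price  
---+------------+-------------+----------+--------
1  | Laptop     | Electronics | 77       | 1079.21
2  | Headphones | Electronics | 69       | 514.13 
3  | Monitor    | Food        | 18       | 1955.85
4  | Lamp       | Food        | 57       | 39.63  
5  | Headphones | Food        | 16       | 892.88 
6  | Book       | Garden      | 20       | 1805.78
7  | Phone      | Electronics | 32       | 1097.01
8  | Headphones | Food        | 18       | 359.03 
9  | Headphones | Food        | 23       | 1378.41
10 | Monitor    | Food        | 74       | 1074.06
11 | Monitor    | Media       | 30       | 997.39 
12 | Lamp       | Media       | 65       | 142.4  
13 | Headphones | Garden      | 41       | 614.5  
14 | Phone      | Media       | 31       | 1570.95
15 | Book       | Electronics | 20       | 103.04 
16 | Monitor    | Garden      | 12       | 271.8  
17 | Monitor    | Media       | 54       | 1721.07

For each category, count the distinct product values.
SELECT category, COUNT(DISTINCT product)
FROM sales
GROUP BY category

Result:
  Electronics: 4 distinct
  Food: 3 distinct
  Garden: 3 distinct
  Media: 3 distinct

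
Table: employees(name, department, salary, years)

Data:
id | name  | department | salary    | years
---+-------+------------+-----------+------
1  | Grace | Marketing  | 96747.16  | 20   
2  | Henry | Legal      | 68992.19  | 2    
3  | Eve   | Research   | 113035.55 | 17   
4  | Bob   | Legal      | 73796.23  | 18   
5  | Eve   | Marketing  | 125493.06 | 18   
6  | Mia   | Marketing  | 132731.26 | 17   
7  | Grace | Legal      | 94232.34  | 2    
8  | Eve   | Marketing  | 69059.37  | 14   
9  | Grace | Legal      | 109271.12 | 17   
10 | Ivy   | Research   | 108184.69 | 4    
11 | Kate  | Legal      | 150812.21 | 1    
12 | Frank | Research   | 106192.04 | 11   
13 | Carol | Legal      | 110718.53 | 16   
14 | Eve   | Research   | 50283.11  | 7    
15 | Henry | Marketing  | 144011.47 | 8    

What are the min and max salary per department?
SELECT department, MIN(salary), MAX(salary)
FROM employees
GROUP BY department

Result:
  Legal: min=68992.19, max=150812.21
  Marketing: min=69059.37, max=144011.47
  Research: min=50283.11, max=113035.55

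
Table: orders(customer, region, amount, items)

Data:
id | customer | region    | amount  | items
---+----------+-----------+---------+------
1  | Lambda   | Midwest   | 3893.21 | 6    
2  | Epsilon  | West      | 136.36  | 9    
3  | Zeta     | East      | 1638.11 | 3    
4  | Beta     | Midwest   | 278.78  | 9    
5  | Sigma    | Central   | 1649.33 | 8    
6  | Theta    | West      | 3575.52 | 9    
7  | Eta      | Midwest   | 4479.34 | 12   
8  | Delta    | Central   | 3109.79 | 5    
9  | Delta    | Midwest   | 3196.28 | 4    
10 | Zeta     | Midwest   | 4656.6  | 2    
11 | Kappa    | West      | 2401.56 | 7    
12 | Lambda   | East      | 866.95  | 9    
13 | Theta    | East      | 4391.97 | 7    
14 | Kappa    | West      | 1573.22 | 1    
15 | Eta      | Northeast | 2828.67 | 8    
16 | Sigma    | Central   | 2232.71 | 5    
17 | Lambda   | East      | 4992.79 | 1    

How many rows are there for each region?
SELECT region, COUNT(*) as count
FROM orders
GROUP BY region

Result:
  Central: 3
  East: 4
  Midwest: 5
  Northeast: 1
  West: 4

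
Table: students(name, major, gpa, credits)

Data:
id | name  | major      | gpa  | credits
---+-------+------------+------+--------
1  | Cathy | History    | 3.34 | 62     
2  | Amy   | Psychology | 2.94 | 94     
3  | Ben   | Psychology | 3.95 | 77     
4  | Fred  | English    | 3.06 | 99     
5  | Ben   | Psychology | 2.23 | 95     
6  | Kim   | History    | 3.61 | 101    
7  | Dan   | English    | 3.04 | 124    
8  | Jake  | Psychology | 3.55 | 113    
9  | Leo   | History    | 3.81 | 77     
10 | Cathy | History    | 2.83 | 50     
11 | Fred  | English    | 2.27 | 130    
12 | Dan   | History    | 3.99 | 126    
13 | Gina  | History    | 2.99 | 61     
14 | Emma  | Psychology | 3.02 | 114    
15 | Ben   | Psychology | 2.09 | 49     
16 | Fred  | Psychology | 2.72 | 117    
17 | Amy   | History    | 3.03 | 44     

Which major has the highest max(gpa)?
SELECT major, MAX(gpa) as val
FROM students
GROUP BY major
ORDER BY val DESC
LIMIT 1

Result: History with max(gpa) = 3.99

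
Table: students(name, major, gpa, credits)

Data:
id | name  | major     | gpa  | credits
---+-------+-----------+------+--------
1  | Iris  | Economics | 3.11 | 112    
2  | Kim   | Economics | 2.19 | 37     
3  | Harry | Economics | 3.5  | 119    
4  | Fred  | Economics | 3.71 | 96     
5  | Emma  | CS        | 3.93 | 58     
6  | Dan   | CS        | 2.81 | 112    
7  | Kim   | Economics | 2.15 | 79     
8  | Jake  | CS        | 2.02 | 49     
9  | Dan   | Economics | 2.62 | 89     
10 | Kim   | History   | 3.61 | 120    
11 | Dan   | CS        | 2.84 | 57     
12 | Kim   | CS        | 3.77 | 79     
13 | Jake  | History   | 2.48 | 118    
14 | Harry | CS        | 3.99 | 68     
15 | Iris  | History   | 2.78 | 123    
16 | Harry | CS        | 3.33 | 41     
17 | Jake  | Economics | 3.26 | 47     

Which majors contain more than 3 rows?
SELECT major, COUNT(*) as cnt
FROM students
GROUP BY major
HAVING COUNT(*) > 3

Result:
  CS: 7
  Economics: 7

Note: HAVING filters groups after aggregation, WHERE filters rows before.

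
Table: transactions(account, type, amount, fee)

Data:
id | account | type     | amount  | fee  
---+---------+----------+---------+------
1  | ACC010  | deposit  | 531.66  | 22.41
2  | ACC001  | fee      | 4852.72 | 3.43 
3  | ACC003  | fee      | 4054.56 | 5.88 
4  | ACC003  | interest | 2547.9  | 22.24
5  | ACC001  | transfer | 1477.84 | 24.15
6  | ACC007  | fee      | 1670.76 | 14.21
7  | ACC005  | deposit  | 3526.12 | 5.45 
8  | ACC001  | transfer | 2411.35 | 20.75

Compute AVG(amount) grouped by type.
SELECT type, AVG(amount) as result
FROM transactions
GROUP BY type

Result:
  deposit: 2028.89
  fee: 3526.01
  interest: 2547.90
  transfer: 1944.60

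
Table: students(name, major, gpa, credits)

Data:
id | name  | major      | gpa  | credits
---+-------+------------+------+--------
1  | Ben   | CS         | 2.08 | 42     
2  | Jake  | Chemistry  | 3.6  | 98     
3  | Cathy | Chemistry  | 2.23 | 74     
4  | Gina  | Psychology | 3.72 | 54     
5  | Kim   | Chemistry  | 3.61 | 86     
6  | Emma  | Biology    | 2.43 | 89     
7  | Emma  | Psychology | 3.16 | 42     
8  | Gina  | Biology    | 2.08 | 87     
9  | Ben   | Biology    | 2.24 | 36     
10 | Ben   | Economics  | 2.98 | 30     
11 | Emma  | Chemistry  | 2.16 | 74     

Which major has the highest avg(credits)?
SELECT major, AVG(credits) as val
FROM students
GROUP BY major
ORDER BY val DESC
LIMIT 1

Result: Chemistry with avg(credits) = 83.00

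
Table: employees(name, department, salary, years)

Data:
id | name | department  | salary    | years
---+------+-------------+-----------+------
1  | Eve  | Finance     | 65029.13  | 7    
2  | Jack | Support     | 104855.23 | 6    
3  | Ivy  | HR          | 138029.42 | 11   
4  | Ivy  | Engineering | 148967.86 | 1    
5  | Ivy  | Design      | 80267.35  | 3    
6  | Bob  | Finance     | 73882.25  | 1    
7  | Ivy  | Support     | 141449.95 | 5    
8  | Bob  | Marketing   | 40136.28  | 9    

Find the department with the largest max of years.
SELECT department, MAX(years) as val
FROM employees
GROUP BY department
ORDER BY val DESC
LIMIT 1

Result: HR with max(years) = 11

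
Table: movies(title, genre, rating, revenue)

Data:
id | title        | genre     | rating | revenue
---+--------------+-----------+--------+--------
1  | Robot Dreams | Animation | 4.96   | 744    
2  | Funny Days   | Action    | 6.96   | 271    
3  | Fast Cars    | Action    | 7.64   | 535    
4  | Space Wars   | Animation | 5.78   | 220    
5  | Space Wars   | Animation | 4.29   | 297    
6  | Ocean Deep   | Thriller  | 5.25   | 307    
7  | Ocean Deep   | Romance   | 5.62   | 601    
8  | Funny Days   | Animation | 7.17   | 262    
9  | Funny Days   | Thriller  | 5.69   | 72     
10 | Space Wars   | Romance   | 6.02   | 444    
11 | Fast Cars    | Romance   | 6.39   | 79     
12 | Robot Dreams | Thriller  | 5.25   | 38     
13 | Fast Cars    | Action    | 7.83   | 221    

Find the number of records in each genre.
SELECT genre, COUNT(*) as count
FROM movies
GROUP BY genre

Result:
  Action: 3
  Animation: 4
  Romance: 3
  Thriller: 3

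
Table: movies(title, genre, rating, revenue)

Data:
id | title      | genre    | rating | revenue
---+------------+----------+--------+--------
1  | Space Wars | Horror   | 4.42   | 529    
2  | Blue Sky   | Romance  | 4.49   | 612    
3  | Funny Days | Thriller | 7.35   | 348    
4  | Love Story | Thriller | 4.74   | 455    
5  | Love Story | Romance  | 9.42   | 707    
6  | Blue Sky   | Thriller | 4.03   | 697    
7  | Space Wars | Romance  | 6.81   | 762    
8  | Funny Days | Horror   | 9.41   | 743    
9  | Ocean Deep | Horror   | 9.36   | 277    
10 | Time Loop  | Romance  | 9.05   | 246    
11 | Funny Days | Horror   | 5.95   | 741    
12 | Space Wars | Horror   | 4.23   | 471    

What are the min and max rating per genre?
SELECT genre, MIN(rating), MAX(rating)
FROM movies
GROUP BY genre

Result:
  Horror: min=4.23, max=9.41
  Romance: min=4.49, max=9.42
  Thriller: min=4.03, max=7.35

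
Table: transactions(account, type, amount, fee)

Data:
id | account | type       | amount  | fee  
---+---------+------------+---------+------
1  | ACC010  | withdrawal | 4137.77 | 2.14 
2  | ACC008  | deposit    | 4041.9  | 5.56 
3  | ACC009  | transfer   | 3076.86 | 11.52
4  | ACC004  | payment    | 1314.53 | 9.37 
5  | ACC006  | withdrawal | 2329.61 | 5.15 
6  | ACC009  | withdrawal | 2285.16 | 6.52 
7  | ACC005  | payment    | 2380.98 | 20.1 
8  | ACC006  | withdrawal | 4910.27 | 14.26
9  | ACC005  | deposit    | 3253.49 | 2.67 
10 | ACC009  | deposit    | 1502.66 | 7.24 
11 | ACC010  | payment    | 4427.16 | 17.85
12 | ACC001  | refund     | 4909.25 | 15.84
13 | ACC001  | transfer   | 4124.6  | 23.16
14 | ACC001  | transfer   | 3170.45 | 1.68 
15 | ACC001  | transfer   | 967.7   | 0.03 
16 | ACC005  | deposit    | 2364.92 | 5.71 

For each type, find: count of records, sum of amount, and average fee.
SELECT type,
       COUNT(*) as cnt,
       SUM(amount) as total_amount,
       AVG(fee) as avg_fee
FROM transactions
GROUP BY type

Result:
  deposit: 4 records, 11162.97 total amount, 5.30 avg fee
  payment: 3 records, 8122.67 total amount, 15.77 avg fee
  refund: 1 records, 4909.25 total amount, 15.84 avg fee
  transfer: 4 records, 11339.61 total amount, 9.10 avg fee
  withdrawal: 4 records, 13662.81 total amount, 7.02 avg fee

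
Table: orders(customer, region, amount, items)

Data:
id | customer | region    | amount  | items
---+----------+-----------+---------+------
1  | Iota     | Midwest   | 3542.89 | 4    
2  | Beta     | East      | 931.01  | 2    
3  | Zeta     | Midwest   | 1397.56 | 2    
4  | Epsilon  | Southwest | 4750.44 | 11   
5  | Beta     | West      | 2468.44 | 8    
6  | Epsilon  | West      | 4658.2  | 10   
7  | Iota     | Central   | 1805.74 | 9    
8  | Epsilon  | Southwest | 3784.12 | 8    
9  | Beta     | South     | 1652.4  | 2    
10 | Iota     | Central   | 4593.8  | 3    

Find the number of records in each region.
SELECT region, COUNT(*) as count
FROM orders
GROUP BY region

Result:
  Central: 2
  East: 1
  Midwest: 2
  South: 1
  Southwest: 2
  West: 2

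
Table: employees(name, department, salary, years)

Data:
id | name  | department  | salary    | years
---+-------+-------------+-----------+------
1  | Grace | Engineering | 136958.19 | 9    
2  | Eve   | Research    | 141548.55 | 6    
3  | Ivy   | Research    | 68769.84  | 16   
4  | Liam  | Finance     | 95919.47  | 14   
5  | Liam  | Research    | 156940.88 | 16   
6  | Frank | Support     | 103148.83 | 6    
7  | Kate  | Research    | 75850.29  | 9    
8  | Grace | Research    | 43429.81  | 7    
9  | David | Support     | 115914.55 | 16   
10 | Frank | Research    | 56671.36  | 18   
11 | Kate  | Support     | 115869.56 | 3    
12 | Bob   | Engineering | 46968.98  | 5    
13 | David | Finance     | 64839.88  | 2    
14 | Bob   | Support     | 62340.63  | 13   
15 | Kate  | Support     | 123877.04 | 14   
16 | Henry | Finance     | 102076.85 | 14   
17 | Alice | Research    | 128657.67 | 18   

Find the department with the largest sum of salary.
SELECT department, SUM(salary) as val
FROM employees
GROUP BY department
ORDER BY val DESC
LIMIT 1

Result: Research with sum(salary) = 671868.40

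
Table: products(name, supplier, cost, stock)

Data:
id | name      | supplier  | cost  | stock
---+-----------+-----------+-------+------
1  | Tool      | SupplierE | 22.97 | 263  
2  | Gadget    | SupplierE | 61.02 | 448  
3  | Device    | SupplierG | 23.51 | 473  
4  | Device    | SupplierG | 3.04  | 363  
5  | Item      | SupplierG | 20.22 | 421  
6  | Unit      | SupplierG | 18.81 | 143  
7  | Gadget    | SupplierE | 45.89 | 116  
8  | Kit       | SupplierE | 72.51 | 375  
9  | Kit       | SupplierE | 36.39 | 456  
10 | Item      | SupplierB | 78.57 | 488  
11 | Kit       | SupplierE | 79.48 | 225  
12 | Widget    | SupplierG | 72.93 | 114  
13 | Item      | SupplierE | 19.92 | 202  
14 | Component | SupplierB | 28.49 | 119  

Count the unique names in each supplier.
SELECT supplier, COUNT(DISTINCT name)
FROM products
GROUP BY supplier

Result:
  SupplierB: 2 distinct
  SupplierE: 4 distinct
  SupplierG: 4 distinct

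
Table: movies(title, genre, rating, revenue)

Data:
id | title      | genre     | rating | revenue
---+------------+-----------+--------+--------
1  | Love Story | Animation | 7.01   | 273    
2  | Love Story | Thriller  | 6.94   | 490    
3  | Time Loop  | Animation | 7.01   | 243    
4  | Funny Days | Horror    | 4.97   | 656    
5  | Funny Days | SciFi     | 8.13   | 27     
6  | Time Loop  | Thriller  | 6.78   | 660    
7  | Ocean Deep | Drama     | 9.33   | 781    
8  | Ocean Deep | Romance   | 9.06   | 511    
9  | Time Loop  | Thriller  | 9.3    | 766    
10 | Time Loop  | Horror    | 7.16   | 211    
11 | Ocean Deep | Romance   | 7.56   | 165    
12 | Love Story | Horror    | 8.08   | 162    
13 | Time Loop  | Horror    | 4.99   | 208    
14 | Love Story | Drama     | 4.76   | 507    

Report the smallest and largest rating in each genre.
SELECT genre, MIN(rating), MAX(rating)
FROM movies
GROUP BY genre

Result:
  Animation: min=7.01, max=7.01
  Drama: min=4.76, max=9.33
  Horror: min=4.97, max=8.08
  Romance: min=7.56, max=9.06
  SciFi: min=8.13, max=8.13
  Thriller: min=6.78, max=9.30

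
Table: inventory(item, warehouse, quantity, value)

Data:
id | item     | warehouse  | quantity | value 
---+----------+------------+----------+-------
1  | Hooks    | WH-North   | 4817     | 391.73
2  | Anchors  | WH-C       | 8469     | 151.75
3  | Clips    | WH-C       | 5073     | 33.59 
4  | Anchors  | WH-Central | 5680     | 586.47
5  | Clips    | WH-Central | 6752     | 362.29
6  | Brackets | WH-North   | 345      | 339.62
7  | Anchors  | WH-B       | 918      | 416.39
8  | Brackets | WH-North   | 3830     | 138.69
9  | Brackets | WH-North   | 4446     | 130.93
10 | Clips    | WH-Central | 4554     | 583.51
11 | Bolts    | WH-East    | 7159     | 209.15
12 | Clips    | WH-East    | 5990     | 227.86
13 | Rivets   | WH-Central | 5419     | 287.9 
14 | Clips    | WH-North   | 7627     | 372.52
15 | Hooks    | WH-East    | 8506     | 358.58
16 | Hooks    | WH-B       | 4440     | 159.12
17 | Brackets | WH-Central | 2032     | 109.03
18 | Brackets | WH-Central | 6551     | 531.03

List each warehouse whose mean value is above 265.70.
SELECT warehouse, AVG(value)
FROM inventory
GROUP BY warehouse
HAVING AVG(value) > 265.70

Result:
  WH-B: avg=287.76
  WH-Central: avg=410.04
  WH-North: avg=274.70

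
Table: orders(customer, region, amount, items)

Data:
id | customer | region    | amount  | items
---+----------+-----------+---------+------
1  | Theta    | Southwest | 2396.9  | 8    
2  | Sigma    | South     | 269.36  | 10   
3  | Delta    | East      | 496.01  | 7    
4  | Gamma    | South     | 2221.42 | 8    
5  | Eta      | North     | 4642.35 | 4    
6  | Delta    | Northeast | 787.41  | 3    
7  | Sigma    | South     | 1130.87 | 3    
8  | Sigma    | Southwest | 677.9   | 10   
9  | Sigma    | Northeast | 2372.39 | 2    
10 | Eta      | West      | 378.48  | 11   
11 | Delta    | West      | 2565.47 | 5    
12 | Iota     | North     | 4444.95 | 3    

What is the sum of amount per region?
SELECT region, SUM(amount) as result
FROM orders
GROUP BY region

Result:
  East: 496.01
  North: 9087.30
  Northeast: 3159.80
  South: 3621.65
  Southwest: 3074.80
  West: 2943.95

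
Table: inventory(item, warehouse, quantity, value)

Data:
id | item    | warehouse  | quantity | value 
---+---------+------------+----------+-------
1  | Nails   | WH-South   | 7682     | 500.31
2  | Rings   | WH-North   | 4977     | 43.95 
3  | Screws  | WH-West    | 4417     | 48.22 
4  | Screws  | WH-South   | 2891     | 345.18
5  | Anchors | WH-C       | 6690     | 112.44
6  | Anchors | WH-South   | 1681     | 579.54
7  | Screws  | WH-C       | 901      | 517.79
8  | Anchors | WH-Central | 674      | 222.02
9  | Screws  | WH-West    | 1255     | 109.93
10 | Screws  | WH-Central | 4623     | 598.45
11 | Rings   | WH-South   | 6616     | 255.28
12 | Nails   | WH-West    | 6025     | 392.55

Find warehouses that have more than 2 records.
SELECT warehouse, COUNT(*) as cnt
FROM inventory
GROUP BY warehouse
HAVING COUNT(*) > 2

Result:
  WH-South: 4
  WH-West: 3

Note: HAVING filters groups after aggregation, WHERE filters rows before.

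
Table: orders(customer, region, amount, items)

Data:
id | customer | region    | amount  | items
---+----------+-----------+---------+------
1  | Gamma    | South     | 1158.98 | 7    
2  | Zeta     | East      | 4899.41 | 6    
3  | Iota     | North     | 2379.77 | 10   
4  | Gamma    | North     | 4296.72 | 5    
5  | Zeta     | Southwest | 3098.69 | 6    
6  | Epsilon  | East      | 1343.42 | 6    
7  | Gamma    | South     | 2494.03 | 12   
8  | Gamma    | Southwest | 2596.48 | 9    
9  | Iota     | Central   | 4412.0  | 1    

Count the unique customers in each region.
SELECT region, COUNT(DISTINCT customer)
FROM orders
GROUP BY region

Result:
  Central: 1 distinct
  East: 2 distinct
  North: 2 distinct
  South: 1 distinct
  Southwest: 2 distinct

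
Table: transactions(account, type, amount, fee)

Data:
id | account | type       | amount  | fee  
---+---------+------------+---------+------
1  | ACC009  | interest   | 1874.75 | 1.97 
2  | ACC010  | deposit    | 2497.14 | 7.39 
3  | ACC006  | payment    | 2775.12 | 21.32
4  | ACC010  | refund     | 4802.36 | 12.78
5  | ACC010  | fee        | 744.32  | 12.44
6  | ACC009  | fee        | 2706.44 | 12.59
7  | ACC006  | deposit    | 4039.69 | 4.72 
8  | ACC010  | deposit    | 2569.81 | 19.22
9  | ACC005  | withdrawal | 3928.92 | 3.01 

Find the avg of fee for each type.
SELECT type, AVG(fee) as result
FROM transactions
GROUP BY type

Result:
  deposit: 10.44
  fee: 12.52
  interest: 1.97
  payment: 21.32
  refund: 12.78
  withdrawal: 3.01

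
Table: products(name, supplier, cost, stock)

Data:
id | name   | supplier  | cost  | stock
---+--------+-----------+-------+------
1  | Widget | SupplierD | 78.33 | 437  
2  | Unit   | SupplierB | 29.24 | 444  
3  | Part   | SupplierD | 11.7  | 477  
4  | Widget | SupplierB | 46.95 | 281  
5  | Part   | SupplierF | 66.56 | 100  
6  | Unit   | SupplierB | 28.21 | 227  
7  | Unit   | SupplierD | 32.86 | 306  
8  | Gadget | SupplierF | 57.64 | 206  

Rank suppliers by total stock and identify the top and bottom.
SELECT supplier, SUM(stock)
FROM products
GROUP BY supplier
ORDER BY SUM(stock)

All groups:
  SupplierF: 306
  SupplierB: 952
  SupplierD: 1220

Highest: SupplierD (1220)
Lowest: SupplierF (306)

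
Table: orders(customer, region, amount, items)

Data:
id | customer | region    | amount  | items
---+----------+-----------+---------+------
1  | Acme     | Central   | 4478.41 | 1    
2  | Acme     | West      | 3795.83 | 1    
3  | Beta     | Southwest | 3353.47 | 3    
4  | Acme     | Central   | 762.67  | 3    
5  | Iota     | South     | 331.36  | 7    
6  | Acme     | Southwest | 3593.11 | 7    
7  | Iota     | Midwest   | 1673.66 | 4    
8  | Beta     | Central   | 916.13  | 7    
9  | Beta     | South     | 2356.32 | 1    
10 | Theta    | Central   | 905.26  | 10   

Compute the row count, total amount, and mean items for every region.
SELECT region,
       COUNT(*) as cnt,
       SUM(amount) as total_amount,
       AVG(items) as avg_items
FROM orders
GROUP BY region

Result:
  Central: 4 records, 7062.47 total amount, 5.25 avg items
  Midwest: 1 records, 1673.66 total amount, 4.00 avg items
  South: 2 records, 2687.68 total amount, 4.00 avg items
  Southwest: 2 records, 6946.58 total amount, 5.00 avg items
  West: 1 records, 3795.83 total amount, 1.00 avg items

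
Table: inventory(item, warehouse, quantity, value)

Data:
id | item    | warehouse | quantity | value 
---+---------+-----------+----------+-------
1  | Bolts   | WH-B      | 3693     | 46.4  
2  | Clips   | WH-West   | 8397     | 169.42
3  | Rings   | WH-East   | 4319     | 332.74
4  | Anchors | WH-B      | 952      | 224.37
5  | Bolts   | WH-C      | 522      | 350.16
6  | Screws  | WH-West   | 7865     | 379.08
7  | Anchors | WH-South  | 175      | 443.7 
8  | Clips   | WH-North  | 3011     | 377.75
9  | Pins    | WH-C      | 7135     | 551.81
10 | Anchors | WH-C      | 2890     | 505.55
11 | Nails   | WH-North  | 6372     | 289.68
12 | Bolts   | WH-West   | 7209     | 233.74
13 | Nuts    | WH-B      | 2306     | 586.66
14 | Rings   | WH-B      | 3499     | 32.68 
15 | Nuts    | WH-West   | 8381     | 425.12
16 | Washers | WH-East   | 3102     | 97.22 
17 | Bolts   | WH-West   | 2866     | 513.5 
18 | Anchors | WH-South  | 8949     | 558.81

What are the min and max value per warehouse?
SELECT warehouse, MIN(value), MAX(value)
FROM inventory
GROUP BY warehouse

Result:
  WH-B: min=32.68, max=586.66
  WH-C: min=350.16, max=551.81
  WH-East: min=97.22, max=332.74
  WH-North: min=289.68, max=377.75
  WH-South: min=443.70, max=558.81
  WH-West: min=169.42, max=513.50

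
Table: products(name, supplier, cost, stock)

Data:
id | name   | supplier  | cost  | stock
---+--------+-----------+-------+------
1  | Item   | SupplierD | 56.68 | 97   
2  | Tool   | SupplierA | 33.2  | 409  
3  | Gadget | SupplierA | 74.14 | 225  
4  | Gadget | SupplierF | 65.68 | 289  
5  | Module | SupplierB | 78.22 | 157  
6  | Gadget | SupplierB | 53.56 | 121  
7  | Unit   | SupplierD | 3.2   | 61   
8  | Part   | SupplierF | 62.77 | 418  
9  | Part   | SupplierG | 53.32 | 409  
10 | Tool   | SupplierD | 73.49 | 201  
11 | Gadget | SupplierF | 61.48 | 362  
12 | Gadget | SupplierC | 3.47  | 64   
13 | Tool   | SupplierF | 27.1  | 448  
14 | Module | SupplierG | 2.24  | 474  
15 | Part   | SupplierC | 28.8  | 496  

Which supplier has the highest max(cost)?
SELECT supplier, MAX(cost) as val
FROM products
GROUP BY supplier
ORDER BY val DESC
LIMIT 1

Result: SupplierB with max(cost) = 78.22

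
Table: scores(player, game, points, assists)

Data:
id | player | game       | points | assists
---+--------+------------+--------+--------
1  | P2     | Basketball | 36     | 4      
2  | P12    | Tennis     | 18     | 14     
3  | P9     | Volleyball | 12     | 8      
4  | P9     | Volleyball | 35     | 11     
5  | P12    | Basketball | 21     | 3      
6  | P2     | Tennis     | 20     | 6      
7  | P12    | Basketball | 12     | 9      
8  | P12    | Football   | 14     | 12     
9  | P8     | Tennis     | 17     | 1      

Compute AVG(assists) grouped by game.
SELECT game, AVG(assists) as result
FROM scores
GROUP BY game

Result:
  Basketball: 5.33
  Football: 12.00
  Tennis: 7.00
  Volleyball: 9.50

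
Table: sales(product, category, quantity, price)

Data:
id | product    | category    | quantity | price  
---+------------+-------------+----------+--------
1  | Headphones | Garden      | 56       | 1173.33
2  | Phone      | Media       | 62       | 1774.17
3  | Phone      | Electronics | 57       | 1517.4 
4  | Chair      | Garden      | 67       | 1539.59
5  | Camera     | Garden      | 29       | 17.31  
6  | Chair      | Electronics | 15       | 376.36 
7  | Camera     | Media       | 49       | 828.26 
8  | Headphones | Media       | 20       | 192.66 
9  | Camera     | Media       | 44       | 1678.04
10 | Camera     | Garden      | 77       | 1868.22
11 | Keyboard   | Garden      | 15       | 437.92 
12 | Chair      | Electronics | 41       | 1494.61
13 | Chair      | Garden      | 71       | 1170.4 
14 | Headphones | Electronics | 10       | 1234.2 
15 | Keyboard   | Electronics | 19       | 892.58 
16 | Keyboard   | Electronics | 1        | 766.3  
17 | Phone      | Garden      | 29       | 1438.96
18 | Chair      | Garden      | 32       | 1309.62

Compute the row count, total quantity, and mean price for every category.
SELECT category,
       COUNT(*) as cnt,
       SUM(quantity) as total_quantity,
       AVG(price) as avg_price
FROM sales
GROUP BY category

Result:
  Electronics: 6 records, 143 total quantity, 1046.91 avg price
  Garden: 8 records, 376 total quantity, 1119.42 avg price
  Media: 4 records, 175 total quantity, 1118.28 avg price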